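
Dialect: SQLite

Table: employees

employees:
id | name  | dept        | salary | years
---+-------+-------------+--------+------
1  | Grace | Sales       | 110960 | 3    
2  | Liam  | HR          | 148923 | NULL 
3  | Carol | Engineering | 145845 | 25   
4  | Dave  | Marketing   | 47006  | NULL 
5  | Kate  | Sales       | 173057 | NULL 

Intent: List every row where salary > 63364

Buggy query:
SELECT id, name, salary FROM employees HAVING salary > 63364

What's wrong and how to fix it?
Bug: This is a non-aggregate query (no GROUP BY, no aggregates), so in SQLite the HAVING clause is invalid here; a row-level condition belongs in WHERE

Fix: Use WHERE for row-level filtering

Corrected query:
SELECT id, name, salary FROM employees WHERE salary > 63364

Result:
id | name  | salary
---+-------+-------
1  | Grace | 110960
2  | Liam  | 148923
3  | Carol | 145845
5  | Kate  | 173057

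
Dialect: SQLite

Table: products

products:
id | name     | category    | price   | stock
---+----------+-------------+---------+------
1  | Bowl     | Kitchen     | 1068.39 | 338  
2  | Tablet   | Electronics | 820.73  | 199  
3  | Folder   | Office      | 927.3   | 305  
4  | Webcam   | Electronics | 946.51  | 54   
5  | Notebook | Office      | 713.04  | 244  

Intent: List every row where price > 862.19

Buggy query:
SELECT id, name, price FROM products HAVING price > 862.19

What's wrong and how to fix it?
Bug: HAVING filters the output of aggregation, but this query has no GROUP BY and no aggregate functions, so SQLite rejects it (HAVING clause on a non-aggregate query); the condition here is per row

Fix: Use WHERE for row-level filtering

Corrected query:
SELECT id, name, price FROM products WHERE price > 862.19

Result:
id | name   | price  
---+--------+--------
1  | Bowl   | 1068.39
3  | Folder | 927.3  
4  | Webcam | 946.51 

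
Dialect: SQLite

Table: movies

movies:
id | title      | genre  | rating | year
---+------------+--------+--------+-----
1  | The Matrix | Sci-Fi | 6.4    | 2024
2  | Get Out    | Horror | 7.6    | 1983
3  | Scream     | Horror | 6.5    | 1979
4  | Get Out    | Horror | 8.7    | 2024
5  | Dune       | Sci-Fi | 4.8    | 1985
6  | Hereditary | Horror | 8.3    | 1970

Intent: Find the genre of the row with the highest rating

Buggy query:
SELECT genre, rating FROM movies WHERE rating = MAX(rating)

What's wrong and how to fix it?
Bug: WHERE is evaluated per row; an aggregate over the whole table isn't defined there

Fix: Wrap MAX in a scalar subquery so WHERE compares against a single value

Corrected query:
SELECT genre, rating FROM movies WHERE rating = (SELECT MAX(rating) FROM movies)

Result:
genre  | rating
-------+-------
Horror | 8.7   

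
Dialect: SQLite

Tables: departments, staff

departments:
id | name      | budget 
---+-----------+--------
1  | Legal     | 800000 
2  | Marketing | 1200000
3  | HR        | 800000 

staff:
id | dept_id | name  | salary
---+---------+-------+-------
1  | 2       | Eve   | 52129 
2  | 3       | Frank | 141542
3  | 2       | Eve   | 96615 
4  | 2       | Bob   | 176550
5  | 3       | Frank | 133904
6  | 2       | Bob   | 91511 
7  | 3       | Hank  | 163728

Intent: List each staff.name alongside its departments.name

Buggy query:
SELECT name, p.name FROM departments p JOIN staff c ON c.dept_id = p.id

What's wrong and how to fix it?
Bug: Both tables have a 'name' column; the unqualified reference is ambiguous

Fix: Prefix ambiguous columns with the table alias

Corrected query:
SELECT c.name, p.name FROM departments p JOIN staff c ON c.dept_id = p.id

Result:
name  | name     
------+----------
Eve   | Marketing
Frank | HR       
Eve   | Marketing
Bob   | Marketing
Frank | HR       
Bob   | Marketing
Hank  | HR       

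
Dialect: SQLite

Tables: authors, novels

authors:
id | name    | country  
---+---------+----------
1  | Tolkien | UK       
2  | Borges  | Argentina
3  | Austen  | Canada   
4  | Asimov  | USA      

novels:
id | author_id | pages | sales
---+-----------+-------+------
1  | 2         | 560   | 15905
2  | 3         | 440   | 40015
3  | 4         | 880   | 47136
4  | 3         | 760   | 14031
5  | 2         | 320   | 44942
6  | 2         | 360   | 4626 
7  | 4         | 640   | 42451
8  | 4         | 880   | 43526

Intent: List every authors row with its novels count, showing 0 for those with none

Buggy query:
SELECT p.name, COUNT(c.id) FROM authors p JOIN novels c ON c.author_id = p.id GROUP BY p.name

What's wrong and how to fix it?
Bug: An inner join excludes parents with zero children

Fix: Use LEFT JOIN so parents without children still appear (COUNT(c.id) gives 0)

Corrected query:
SELECT p.name, COUNT(c.id) FROM authors p LEFT JOIN novels c ON c.author_id = p.id GROUP BY p.name

Result:
name    | COUNT(c.id)
--------+------------
Asimov  | 3          
Austen  | 2          
Borges  | 3          
Tolkien | 0          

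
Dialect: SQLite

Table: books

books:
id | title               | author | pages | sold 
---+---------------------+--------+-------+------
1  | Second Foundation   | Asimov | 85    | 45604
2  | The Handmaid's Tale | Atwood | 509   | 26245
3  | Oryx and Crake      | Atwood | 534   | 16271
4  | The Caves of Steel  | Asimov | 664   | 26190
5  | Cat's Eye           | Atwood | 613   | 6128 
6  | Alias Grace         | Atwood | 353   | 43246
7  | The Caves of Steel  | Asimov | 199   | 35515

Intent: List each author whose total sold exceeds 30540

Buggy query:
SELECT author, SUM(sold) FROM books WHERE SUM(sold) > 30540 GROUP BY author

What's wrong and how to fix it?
Bug: Aggregate functions cannot appear in a WHERE clause

Fix: Move the aggregate condition to a HAVING clause

Corrected query:
SELECT author, SUM(sold) FROM books GROUP BY author HAVING SUM(sold) > 30540

Result:
author | SUM(sold)
-------+----------
Asimov | 107309   
Atwood | 91890    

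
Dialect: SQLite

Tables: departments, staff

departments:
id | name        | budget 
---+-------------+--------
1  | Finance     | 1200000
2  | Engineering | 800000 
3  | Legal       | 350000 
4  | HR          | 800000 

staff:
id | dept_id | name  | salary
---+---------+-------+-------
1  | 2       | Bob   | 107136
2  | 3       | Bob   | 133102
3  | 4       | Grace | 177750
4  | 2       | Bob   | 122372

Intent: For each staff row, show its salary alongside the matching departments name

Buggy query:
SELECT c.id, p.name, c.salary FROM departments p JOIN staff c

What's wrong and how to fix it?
Bug: Missing join condition: each staff row is matched to all departments rows instead of just its own

Fix: Specify the join condition linking the foreign key to the parent id

Corrected query:
SELECT c.id, p.name, c.salary FROM departments p JOIN staff c ON c.dept_id = p.id

Result:
id | name        | salary
---+-------------+-------
1  | Engineering | 107136
2  | Legal       | 133102
3  | HR          | 177750
4  | Engineering | 122372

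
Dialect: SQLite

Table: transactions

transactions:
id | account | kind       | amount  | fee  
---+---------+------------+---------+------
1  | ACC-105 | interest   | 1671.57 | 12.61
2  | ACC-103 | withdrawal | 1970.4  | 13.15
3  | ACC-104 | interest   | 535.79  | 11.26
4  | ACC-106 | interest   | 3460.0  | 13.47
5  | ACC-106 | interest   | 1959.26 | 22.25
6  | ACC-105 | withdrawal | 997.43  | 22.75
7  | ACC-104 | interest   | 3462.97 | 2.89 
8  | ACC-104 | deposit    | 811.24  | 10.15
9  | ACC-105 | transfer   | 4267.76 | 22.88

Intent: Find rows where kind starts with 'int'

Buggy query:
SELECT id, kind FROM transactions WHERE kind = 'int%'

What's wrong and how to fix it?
Bug: '=' compares the literal string including the % character; pattern matching needs LIKE

Fix: Replace '=' with LIKE so 'int%' is treated as a pattern

Corrected query:
SELECT id, kind FROM transactions WHERE kind LIKE 'int%'

Result:
id | kind    
---+---------
1  | interest
3  | interest
4  | interest
5  | interest
7  | interest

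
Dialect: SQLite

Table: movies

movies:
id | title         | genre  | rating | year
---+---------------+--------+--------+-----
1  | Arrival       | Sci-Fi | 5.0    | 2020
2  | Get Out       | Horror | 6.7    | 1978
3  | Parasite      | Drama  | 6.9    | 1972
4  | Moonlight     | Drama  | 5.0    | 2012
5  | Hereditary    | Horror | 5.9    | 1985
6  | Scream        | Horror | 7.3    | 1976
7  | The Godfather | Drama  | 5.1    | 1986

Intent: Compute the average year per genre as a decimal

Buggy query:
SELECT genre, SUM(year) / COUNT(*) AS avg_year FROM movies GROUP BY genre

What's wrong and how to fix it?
Bug: Both operands are integers, so '/' performs integer division and truncates

Fix: Cast one side to REAL so the division keeps the fractional part

Corrected query:
SELECT genre, SUM(year) * 1.0 / COUNT(*) AS avg_year FROM movies GROUP BY genre

Result:
genre  | avg_year   
-------+------------
Drama  | 1990       
Horror | 1979.666667
Sci-Fi | 2020       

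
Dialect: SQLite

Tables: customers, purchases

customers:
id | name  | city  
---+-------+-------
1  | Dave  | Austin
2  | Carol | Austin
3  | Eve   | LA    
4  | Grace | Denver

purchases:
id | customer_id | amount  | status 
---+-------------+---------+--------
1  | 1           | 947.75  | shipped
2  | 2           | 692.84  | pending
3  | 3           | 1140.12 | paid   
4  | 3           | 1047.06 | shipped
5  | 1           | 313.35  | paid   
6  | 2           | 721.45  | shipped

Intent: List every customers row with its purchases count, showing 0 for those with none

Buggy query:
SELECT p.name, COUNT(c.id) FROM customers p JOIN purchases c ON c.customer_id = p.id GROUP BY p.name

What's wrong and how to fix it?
Bug: An inner join excludes parents with zero children

Fix: Use LEFT JOIN so parents without children still appear (COUNT(c.id) gives 0)

Corrected query:
SELECT p.name, COUNT(c.id) FROM customers p LEFT JOIN purchases c ON c.customer_id = p.id GROUP BY p.name

Result:
name  | COUNT(c.id)
------+------------
Carol | 2          
Dave  | 2          
Eve   | 2          
Grace | 0          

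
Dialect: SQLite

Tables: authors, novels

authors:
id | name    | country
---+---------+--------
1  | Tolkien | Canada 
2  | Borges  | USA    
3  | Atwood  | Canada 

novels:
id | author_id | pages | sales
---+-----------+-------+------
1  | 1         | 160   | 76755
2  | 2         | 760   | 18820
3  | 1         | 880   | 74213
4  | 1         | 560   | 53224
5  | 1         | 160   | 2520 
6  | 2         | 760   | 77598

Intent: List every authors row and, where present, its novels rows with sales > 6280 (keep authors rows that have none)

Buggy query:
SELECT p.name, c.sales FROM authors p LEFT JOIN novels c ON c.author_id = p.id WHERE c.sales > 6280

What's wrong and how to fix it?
Bug: A WHERE condition on the right-hand table after LEFT JOIN drops unmatched parents

Fix: Put 'c.sales > 6280' in the JOIN's ON clause instead of WHERE

Corrected query:
SELECT p.name, c.sales FROM authors p LEFT JOIN novels c ON c.author_id = p.id AND c.sales > 6280

Result:
name    | sales
--------+------
Tolkien | 53224
Tolkien | 74213
Tolkien | 76755
Borges  | 18820
Borges  | 77598
Atwood  | NULL 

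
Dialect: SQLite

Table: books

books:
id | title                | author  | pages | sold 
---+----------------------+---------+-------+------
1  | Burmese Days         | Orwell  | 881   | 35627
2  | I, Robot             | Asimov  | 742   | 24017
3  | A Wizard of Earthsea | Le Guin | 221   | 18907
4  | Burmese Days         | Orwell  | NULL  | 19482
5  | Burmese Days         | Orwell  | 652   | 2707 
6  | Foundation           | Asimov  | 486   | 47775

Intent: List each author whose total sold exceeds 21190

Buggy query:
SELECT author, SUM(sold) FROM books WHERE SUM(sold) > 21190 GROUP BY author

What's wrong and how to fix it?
Bug: Aggregate functions cannot appear in a WHERE clause

Fix: Use HAVING (which filters groups after aggregation) instead of WHERE

Corrected query:
SELECT author, SUM(sold) FROM books GROUP BY author HAVING SUM(sold) > 21190

Result:
author | SUM(sold)
-------+----------
Asimov | 71792    
Orwell | 57816    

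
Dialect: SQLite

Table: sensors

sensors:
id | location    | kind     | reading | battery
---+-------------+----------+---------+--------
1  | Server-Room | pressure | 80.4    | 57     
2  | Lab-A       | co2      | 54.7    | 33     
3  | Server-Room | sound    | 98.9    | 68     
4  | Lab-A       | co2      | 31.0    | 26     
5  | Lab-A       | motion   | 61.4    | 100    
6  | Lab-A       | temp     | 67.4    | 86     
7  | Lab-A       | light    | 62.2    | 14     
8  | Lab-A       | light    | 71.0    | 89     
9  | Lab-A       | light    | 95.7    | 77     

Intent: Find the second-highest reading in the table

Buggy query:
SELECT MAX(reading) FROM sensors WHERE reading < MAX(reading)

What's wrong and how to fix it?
Bug: The inner MAX is an aggregate inside WHERE, which is not allowed

Fix: Put the inner MAX in a scalar subquery

Corrected query:
SELECT MAX(reading) FROM sensors WHERE reading < (SELECT MAX(reading) FROM sensors)

Result:
MAX(reading)
------------
95.7        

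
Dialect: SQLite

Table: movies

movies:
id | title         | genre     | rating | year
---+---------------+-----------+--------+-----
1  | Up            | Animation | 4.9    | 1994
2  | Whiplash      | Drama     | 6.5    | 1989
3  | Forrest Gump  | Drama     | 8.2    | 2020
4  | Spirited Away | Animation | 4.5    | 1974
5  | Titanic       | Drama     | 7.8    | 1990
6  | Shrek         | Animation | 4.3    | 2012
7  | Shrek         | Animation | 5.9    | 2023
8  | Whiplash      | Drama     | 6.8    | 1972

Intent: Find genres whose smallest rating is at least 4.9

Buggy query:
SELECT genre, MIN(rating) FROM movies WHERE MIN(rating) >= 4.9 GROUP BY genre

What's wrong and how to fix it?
Bug: MIN() in WHERE is a misuse of aggregate

Fix: Replace WHERE with HAVING after the GROUP BY

Corrected query:
SELECT genre, MIN(rating) FROM movies GROUP BY genre HAVING MIN(rating) >= 4.9

Result:
genre | MIN(rating)
------+------------
Drama | 6.5        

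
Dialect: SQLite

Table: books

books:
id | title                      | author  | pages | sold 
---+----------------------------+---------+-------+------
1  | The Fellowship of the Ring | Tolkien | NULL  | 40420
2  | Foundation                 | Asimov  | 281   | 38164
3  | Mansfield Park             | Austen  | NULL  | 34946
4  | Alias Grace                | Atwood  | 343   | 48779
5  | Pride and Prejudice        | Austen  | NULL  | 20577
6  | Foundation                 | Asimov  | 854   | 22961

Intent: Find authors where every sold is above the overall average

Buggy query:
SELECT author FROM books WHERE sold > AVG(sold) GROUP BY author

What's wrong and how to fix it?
Bug: WHERE evaluates per row before aggregation, so AVG() is unavailable

Fix: Use a subquery for AVG and a HAVING MIN(...) filter so the condition holds for every row in the group

Corrected query:
SELECT author FROM books GROUP BY author HAVING MIN(sold) > (SELECT AVG(sold) FROM books)

Result:
author 
-------
Atwood 
Tolkien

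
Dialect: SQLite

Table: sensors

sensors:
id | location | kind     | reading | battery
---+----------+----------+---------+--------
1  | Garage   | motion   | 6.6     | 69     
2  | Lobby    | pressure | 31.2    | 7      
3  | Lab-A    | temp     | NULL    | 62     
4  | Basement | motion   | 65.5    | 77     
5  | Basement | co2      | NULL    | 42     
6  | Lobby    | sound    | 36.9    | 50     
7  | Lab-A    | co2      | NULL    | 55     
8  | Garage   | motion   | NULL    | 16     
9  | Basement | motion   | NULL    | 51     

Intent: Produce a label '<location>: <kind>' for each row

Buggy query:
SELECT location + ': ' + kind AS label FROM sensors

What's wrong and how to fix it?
Bug: '+' is numeric addition; on text columns SQLite converts them to 0 instead of concatenating

Fix: Use the || operator for string concatenation

Corrected query:
SELECT location || ': ' || kind AS label FROM sensors

Result:
label           
----------------
Garage: motion  
Lobby: pressure 
Lab-A: temp     
Basement: motion
Basement: co2   
Lobby: sound    
Lab-A: co2      
Garage: motion  
Basement: motion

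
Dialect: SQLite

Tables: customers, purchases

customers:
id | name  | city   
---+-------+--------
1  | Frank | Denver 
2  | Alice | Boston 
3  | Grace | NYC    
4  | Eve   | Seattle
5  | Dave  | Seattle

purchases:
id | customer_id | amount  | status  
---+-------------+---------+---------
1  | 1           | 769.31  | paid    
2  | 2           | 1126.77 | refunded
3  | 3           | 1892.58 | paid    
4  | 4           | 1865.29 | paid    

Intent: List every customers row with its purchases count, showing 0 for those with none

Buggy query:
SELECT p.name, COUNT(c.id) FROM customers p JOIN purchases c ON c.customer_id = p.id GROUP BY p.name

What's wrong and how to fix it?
Bug: INNER JOIN drops customers rows that have no matching purchases rows

Fix: Use LEFT JOIN so parents without children still appear (COUNT(c.id) gives 0)

Corrected query:
SELECT p.name, COUNT(c.id) FROM customers p LEFT JOIN purchases c ON c.customer_id = p.id GROUP BY p.name

Result:
name  | COUNT(c.id)
------+------------
Alice | 1          
Dave  | 0          
Eve   | 1          
Frank | 1          
Grace | 1          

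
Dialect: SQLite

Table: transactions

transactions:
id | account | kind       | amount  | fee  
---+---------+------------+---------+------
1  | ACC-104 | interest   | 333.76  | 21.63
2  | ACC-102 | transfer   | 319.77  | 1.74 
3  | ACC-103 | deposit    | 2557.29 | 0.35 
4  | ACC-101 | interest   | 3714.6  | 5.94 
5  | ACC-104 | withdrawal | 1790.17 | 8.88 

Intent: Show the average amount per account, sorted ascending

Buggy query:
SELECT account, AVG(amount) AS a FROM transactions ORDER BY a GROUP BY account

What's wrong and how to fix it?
Bug: ORDER BY appears before GROUP BY; SQL clause order requires GROUP BY first

Fix: Move ORDER BY to the end, after GROUP BY

Corrected query:
SELECT account, AVG(amount) AS a FROM transactions GROUP BY account ORDER BY a

Result:
account | a       
--------+---------
ACC-102 | 319.77  
ACC-104 | 1061.965
ACC-103 | 2557.29 
ACC-101 | 3714.6  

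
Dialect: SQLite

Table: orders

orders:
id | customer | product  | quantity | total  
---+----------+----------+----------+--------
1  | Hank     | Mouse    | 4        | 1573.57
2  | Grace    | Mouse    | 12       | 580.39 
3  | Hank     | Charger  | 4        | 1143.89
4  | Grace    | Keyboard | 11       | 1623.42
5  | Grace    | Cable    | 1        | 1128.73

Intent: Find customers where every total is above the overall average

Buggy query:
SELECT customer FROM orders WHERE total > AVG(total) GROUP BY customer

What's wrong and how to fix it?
Bug: WHERE evaluates per row before aggregation, so AVG() is unavailable

Fix: Compute the overall average in a scalar subquery and compare each group's MIN against it in HAVING

Corrected query:
SELECT customer FROM orders GROUP BY customer HAVING MIN(total) > (SELECT AVG(total) FROM orders)

Result:
(no rows)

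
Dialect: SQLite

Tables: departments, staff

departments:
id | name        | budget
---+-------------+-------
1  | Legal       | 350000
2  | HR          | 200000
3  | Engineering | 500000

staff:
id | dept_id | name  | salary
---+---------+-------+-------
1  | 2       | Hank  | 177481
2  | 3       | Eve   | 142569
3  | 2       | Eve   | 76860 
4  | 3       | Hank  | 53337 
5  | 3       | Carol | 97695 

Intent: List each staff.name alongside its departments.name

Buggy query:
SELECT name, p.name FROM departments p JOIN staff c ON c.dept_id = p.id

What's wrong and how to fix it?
Bug: 'name' exists in both joined tables, so the database can't tell which one is meant

Fix: Prefix ambiguous columns with the table alias

Corrected query:
SELECT c.name, p.name FROM departments p JOIN staff c ON c.dept_id = p.id

Result:
name  | name       
------+------------
Hank  | HR         
Eve   | Engineering
Eve   | HR         
Hank  | Engineering
Carol | Engineering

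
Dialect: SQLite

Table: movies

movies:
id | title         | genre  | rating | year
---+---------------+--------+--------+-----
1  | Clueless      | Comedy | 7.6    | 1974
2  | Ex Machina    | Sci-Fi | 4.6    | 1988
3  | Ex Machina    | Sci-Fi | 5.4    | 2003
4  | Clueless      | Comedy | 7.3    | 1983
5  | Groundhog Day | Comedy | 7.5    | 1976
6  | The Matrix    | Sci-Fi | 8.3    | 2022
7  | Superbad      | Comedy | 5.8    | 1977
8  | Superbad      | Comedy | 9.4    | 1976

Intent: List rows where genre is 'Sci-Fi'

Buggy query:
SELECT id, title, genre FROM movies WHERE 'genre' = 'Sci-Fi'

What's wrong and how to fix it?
Bug: 'genre' in single quotes is a string literal, not the column; the comparison is literal-vs-literal and never true

Fix: Remove the quotes around the column name (or use double quotes for an identifier)

Corrected query:
SELECT id, title, genre FROM movies WHERE genre = 'Sci-Fi'

Result:
id | title      | genre 
---+------------+-------
2  | Ex Machina | Sci-Fi
3  | Ex Machina | Sci-Fi
6  | The Matrix | Sci-Fi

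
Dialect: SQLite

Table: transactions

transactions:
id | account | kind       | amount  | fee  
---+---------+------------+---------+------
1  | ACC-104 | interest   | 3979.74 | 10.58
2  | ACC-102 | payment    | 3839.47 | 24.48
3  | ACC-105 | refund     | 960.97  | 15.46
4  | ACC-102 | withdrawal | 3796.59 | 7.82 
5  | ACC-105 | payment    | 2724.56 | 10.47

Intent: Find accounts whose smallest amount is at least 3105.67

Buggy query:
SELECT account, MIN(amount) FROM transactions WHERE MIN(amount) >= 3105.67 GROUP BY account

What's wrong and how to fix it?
Bug: Aggregates like MIN are computed per group after WHERE runs

Fix: Replace WHERE with HAVING after the GROUP BY

Corrected query:
SELECT account, MIN(amount) FROM transactions GROUP BY account HAVING MIN(amount) >= 3105.67

Result:
account | MIN(amount)
--------+------------
ACC-102 | 3796.59    
ACC-104 | 3979.74    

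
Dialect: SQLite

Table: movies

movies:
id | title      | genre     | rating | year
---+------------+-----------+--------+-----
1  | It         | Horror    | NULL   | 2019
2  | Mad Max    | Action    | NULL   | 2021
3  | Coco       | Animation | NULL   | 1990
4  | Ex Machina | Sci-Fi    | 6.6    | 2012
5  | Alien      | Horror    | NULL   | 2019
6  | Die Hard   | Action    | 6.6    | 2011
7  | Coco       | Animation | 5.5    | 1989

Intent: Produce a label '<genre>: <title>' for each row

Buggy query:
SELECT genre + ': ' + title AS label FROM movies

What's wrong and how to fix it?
Bug: '+' is numeric addition; on text columns SQLite converts them to 0 instead of concatenating

Fix: Use the || operator for string concatenation

Corrected query:
SELECT genre || ': ' || title AS label FROM movies

Result:
label             
------------------
Horror: It        
Action: Mad Max   
Animation: Coco   
Sci-Fi: Ex Machina
Horror: Alien     
Action: Die Hard  
Animation: Coco   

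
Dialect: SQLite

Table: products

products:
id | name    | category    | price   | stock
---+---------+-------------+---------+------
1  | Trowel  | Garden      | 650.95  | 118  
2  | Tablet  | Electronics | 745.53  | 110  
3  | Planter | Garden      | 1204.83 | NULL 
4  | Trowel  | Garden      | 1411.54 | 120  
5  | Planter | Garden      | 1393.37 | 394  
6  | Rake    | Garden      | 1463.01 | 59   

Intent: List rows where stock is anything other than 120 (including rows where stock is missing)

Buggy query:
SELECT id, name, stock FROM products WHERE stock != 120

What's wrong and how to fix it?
Bug: 'stock != 120' is unknown when stock is NULL, so NULL rows are silently excluded

Fix: Add an explicit OR stock IS NULL to include the missing-value rows

Corrected query:
SELECT id, name, stock FROM products WHERE stock != 120 OR stock IS NULL

Result:
id | name    | stock
---+---------+------
1  | Trowel  | 118  
2  | Tablet  | 110  
3  | Planter | NULL 
5  | Planter | 394  
6  | Rake    | 59   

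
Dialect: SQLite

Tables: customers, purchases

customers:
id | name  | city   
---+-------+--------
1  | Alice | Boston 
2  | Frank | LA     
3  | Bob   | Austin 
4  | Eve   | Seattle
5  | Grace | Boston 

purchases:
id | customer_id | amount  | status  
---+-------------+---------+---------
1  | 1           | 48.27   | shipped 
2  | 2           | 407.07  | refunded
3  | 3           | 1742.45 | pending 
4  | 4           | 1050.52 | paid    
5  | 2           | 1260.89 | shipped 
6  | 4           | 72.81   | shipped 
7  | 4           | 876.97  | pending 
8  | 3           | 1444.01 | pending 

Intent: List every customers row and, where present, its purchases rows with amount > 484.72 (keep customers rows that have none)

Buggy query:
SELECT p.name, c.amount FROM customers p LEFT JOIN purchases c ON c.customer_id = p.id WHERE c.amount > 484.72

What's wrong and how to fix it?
Bug: Filtering c.amount in WHERE discards the NULL rows produced by LEFT JOIN, turning it into an inner join

Fix: Put 'c.amount > 484.72' in the JOIN's ON clause instead of WHERE

Corrected query:
SELECT p.name, c.amount FROM customers p LEFT JOIN purchases c ON c.customer_id = p.id AND c.amount > 484.72

Result:
name  | amount 
------+--------
Alice | NULL   
Frank | 1260.89
Bob   | 1444.01
Bob   | 1742.45
Eve   | 876.97 
Eve   | 1050.52
Grace | NULL   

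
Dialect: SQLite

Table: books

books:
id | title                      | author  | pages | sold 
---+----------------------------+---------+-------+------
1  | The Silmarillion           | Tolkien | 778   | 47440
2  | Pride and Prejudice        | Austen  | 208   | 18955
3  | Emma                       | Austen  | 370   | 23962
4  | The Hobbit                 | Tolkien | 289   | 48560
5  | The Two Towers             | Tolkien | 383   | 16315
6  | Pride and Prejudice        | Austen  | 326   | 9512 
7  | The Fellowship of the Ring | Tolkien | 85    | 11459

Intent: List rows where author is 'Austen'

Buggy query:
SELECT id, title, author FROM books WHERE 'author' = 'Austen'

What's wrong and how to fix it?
Bug: 'author' in single quotes is a string literal, not the column; the comparison is literal-vs-literal and never true

Fix: Reference the column as author without single quotes

Corrected query:
SELECT id, title, author FROM books WHERE author = 'Austen'

Result:
id | title               | author
---+---------------------+-------
2  | Pride and Prejudice | Austen
3  | Emma                | Austen
6  | Pride and Prejudice | Austen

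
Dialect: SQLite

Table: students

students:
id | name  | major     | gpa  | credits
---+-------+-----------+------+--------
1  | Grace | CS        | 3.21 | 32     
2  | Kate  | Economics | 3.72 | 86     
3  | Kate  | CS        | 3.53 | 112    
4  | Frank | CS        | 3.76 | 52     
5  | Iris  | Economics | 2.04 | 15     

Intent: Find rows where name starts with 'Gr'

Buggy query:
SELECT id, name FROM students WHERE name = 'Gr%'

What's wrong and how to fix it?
Bug: '=' compares the literal string including the % character; pattern matching needs LIKE

Fix: Use LIKE for wildcard pattern matching

Corrected query:
SELECT id, name FROM students WHERE name LIKE 'Gr%'

Result:
id | name 
---+------
1  | Grace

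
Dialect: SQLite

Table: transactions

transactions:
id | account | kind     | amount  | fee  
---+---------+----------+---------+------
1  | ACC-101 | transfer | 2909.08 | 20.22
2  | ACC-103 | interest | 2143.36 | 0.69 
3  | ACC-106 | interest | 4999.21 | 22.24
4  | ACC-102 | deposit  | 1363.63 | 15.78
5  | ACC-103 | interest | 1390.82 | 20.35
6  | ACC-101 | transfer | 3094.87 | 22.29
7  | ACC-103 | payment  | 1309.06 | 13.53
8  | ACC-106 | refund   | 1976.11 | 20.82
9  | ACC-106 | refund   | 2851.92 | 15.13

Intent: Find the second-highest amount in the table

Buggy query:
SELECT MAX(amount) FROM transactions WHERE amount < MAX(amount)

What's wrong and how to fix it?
Bug: MAX(amount) on the right of the comparison is an aggregate-in-WHERE error

Fix: Put the inner MAX in a scalar subquery

Corrected query:
SELECT MAX(amount) FROM transactions WHERE amount < (SELECT MAX(amount) FROM transactions)

Result:
MAX(amount)
-----------
3094.87    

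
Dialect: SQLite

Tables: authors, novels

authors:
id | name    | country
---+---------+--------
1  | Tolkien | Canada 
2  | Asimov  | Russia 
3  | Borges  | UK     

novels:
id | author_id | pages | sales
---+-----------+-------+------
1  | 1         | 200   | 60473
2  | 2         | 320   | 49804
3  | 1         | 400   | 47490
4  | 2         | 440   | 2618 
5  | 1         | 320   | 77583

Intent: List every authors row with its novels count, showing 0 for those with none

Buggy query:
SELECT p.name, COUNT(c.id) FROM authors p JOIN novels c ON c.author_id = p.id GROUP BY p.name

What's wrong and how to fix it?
Bug: INNER JOIN drops authors rows that have no matching novels rows

Fix: Switch to LEFT JOIN to retain unmatched parent rows

Corrected query:
SELECT p.name, COUNT(c.id) FROM authors p LEFT JOIN novels c ON c.author_id = p.id GROUP BY p.name

Result:
name    | COUNT(c.id)
--------+------------
Asimov  | 2          
Borges  | 0          
Tolkien | 3          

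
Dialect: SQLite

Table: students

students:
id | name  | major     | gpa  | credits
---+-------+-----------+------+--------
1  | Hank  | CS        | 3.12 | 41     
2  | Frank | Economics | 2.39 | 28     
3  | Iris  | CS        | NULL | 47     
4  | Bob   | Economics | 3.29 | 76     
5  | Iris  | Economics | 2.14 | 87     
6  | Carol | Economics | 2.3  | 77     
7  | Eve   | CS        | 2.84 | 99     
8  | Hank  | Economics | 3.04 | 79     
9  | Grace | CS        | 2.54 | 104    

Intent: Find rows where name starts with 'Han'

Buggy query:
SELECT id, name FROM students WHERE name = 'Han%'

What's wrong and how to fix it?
Bug: '=' compares the literal string including the % character; pattern matching needs LIKE

Fix: Use LIKE for wildcard pattern matching

Corrected query:
SELECT id, name FROM students WHERE name LIKE 'Han%'

Result:
id | name
---+-----
1  | Hank
8  | Hank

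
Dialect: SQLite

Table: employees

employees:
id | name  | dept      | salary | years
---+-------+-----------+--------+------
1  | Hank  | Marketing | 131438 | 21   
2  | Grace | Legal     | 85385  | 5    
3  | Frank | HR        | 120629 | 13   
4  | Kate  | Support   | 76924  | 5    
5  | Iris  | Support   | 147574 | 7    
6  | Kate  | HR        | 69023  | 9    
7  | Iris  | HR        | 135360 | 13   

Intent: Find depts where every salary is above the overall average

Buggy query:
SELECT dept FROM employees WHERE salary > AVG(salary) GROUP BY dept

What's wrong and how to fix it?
Bug: AVG() is an aggregate; it can't sit directly in WHERE

Fix: Use a subquery for AVG and a HAVING MIN(...) filter so the condition holds for every row in the group

Corrected query:
SELECT dept FROM employees GROUP BY dept HAVING MIN(salary) > (SELECT AVG(salary) FROM employees)

Result:
dept     
---------
Marketing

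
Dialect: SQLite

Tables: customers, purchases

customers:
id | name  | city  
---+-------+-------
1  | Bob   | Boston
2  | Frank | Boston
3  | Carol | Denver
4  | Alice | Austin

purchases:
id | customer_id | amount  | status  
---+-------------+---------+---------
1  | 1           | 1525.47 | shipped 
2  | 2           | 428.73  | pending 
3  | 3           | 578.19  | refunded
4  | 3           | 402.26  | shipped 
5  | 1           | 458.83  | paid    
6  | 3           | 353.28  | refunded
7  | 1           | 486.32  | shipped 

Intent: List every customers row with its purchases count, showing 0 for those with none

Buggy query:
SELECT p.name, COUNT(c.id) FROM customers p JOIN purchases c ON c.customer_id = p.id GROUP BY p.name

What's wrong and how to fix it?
Bug: INNER JOIN drops customers rows that have no matching purchases rows

Fix: Switch to LEFT JOIN to retain unmatched parent rows

Corrected query:
SELECT p.name, COUNT(c.id) FROM customers p LEFT JOIN purchases c ON c.customer_id = p.id GROUP BY p.name

Result:
name  | COUNT(c.id)
------+------------
Alice | 0          
Bob   | 3          
Carol | 3          
Frank | 1          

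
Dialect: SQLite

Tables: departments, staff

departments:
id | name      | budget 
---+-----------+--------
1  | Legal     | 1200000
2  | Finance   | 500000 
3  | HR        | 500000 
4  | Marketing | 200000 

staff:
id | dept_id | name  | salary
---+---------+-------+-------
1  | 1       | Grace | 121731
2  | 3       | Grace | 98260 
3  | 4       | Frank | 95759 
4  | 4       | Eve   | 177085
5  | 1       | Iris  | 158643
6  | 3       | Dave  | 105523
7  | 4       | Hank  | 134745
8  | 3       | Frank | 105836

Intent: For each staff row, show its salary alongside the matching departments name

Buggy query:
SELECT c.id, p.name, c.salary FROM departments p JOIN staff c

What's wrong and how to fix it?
Bug: Missing join condition: each staff row is matched to all departments rows instead of just its own

Fix: Specify the join condition linking the foreign key to the parent id

Corrected query:
SELECT c.id, p.name, c.salary FROM departments p JOIN staff c ON c.dept_id = p.id

Result:
id | name      | salary
---+-----------+-------
1  | Legal     | 121731
2  | HR        | 98260 
3  | Marketing | 95759 
4  | Marketing | 177085
5  | Legal     | 158643
6  | HR        | 105523
7  | Marketing | 134745
8  | HR        | 105836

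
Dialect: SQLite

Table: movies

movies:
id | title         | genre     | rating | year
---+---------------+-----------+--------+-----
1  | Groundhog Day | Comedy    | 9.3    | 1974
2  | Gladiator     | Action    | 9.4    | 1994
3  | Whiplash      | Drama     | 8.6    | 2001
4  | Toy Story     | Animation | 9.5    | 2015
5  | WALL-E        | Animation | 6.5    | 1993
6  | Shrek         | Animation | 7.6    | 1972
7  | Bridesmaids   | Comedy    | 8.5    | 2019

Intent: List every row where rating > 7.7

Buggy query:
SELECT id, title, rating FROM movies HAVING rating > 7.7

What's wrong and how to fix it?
Bug: This is a non-aggregate query (no GROUP BY, no aggregates), so in SQLite the HAVING clause is invalid here; a row-level condition belongs in WHERE

Fix: Use WHERE for row-level filtering

Corrected query:
SELECT id, title, rating FROM movies WHERE rating > 7.7

Result:
id | title         | rating
---+---------------+-------
1  | Groundhog Day | 9.3   
2  | Gladiator     | 9.4   
3  | Whiplash      | 8.6   
4  | Toy Story     | 9.5   
7  | Bridesmaids   | 8.5   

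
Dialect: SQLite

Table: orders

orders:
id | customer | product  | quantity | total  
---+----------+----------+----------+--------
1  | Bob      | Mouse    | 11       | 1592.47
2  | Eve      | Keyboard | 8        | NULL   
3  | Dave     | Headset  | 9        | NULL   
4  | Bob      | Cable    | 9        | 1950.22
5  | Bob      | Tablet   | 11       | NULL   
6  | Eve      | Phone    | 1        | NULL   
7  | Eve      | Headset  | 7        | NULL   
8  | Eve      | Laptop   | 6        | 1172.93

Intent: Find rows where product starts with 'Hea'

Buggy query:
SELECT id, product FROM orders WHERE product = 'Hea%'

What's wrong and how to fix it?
Bug: Wildcards only work with LIKE; '=' treats '%' as a literal character

Fix: Use LIKE for wildcard pattern matching

Corrected query:
SELECT id, product FROM orders WHERE product LIKE 'Hea%'

Result:
id | product
---+--------
3  | Headset
7  | Headset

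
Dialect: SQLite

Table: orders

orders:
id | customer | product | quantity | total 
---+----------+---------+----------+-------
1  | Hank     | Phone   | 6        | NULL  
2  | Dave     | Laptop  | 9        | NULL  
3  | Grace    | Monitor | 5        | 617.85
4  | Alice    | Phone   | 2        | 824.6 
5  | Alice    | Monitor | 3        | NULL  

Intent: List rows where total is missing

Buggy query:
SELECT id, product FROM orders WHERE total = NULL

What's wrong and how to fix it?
Bug: Comparing to NULL with '=' never matches; NULL = NULL is unknown, not true

Fix: Replace '= NULL' with 'IS NULL'

Corrected query:
SELECT id, product FROM orders WHERE total IS NULL

Result:
id | product
---+--------
1  | Phone  
2  | Laptop 
5  | Monitor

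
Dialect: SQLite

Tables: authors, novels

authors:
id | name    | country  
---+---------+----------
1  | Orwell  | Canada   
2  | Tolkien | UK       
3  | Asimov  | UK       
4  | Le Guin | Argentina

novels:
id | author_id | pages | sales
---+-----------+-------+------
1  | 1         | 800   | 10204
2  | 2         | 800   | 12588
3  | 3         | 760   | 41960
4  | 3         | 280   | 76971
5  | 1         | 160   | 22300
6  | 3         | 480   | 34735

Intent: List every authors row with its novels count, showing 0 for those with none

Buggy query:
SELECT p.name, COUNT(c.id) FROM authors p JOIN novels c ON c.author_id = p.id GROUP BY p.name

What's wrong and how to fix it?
Bug: INNER JOIN drops authors rows that have no matching novels rows

Fix: Use LEFT JOIN so parents without children still appear (COUNT(c.id) gives 0)

Corrected query:
SELECT p.name, COUNT(c.id) FROM authors p LEFT JOIN novels c ON c.author_id = p.id GROUP BY p.name

Result:
name    | COUNT(c.id)
--------+------------
Asimov  | 3          
Le Guin | 0          
Orwell  | 2          
Tolkien | 1          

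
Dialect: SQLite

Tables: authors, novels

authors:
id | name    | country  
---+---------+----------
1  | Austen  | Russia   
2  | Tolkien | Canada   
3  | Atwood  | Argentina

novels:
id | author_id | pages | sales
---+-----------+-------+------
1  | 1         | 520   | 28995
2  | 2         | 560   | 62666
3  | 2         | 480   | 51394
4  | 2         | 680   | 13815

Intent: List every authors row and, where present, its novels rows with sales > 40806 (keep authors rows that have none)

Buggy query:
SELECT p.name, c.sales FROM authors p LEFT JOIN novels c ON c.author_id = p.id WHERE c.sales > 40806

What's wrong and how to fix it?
Bug: A WHERE condition on the right-hand table after LEFT JOIN drops unmatched parents

Fix: Move the right-table condition into the ON clause so unmatched parents are kept

Corrected query:
SELECT p.name, c.sales FROM authors p LEFT JOIN novels c ON c.author_id = p.id AND c.sales > 40806

Result:
name    | sales
--------+------
Austen  | NULL 
Tolkien | 51394
Tolkien | 62666
Atwood  | NULL 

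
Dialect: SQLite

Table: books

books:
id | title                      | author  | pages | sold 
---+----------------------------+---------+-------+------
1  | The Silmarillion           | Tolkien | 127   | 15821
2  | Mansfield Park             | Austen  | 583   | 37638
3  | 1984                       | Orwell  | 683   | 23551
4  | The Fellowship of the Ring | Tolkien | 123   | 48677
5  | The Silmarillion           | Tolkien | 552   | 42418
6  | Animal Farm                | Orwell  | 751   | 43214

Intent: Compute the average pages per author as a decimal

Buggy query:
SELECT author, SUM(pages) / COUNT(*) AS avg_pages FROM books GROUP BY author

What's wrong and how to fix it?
Bug: Both operands are integers, so '/' performs integer division and truncates

Fix: Cast one side to REAL so the division keeps the fractional part

Corrected query:
SELECT author, SUM(pages) * 1.0 / COUNT(*) AS avg_pages FROM books GROUP BY author

Result:
author  | avg_pages 
--------+-----------
Austen  | 583       
Orwell  | 717       
Tolkien | 267.333333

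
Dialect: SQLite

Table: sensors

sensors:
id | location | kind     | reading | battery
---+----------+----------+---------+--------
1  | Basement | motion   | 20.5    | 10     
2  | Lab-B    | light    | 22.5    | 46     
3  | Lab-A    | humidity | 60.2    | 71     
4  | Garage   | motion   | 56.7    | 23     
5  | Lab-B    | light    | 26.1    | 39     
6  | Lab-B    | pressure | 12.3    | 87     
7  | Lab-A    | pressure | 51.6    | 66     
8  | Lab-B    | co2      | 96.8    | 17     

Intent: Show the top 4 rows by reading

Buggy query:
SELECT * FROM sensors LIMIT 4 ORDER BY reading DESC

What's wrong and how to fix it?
Bug: ORDER BY cannot follow LIMIT; LIMIT is the final clause

Fix: Swap the clauses: ORDER BY first, then LIMIT

Corrected query:
SELECT * FROM sensors ORDER BY reading DESC LIMIT 4

Result:
id | location | kind     | reading | battery
---+----------+----------+---------+--------
8  | Lab-B    | co2      | 96.8    | 17     
3  | Lab-A    | humidity | 60.2    | 71     
4  | Garage   | motion   | 56.7    | 23     
7  | Lab-A    | pressure | 51.6    | 66     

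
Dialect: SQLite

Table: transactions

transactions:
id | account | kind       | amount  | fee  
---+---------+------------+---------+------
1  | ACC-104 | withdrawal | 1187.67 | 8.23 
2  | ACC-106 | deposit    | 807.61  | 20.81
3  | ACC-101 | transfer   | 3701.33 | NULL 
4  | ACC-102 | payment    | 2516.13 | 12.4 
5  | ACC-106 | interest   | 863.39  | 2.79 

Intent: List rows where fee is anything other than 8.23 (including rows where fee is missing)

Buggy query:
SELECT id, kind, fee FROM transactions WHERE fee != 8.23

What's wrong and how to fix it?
Bug: 'fee != 8.23' is unknown when fee is NULL, so NULL rows are silently excluded

Fix: Add an explicit OR fee IS NULL to include the missing-value rows

Corrected query:
SELECT id, kind, fee FROM transactions WHERE fee != 8.23 OR fee IS NULL

Result:
id | kind     | fee  
---+----------+------
2  | deposit  | 20.81
3  | transfer | NULL 
4  | payment  | 12.4 
5  | interest | 2.79 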